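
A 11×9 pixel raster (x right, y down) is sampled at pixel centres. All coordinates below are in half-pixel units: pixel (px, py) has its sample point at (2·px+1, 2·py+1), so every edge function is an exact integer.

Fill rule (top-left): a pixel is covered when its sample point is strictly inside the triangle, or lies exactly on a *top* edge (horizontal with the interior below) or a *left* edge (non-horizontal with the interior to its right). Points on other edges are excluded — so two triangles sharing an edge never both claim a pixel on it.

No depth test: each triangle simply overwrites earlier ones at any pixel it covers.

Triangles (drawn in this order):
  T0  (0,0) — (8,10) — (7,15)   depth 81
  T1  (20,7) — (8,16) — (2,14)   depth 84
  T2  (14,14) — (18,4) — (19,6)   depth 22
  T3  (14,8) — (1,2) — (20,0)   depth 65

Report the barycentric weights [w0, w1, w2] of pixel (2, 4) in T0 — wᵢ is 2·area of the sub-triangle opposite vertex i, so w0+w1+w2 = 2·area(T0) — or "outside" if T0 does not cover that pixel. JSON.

T0:
  2·area = 50
  edge (0, 0)→(8, 10): d=(8,10) right/bottom  bias=-1
  edge (8, 10)→(7, 15): d=(-1,5) right/bottom  bias=-1
  edge (7, 15)→(0, 0): d=(-7,-15) top-left  bias=+0
    (1,2)@(3, 5): e=[10,30,10] → █
    (2,2)@(5, 5): e=[-10,20,40] → ·
    (4,2)@(9, 5): e=[-50,0,100] → ·  [on edge]
    (1,3)@(3, 7): e=[26,28,-4] → ·
    (2,3)@(5, 7): e=[6,18,26] → █
    (3,3)@(7, 7): e=[-14,8,56] → ·
    (2,4)@(5, 9): e=[22,16,12] → █
    (3,4)@(7, 9): e=[2,6,42] → █
    (4,4)@(9, 9): e=[-18,-4,72] → ·
    (2,5)@(5, 11): e=[38,14,-2] → ·
    (3,5)@(7, 11): e=[18,4,28] → █
    (4,5)@(9, 11): e=[-2,-6,58] → ·
    (3,7)@(7, 15): e=[50,0,0] → ·  [on edge]
  covered (6 px):
    · · · · · · · · · · ·
    · · · · · · · · · · ·
    · █ · · · · · · · · ·
    · · █ · · · · · · · ·
    · · █ █ · · · · · · ·
    · · · █ · · · · · · ·
    · · · █ · · · · · · ·
    · · · · · · · · · · ·
    · · · · · · · · · · ·
T1:
  2·area = 78
  edge (20, 7)→(8, 16): d=(-12,9) right/bottom  bias=-1
  edge (8, 16)→(2, 14): d=(-6,-2) top-left  bias=+0
  edge (2, 14)→(20, 7): d=(18,-7) top-left  bias=+0
    (7,4)@(15, 9): e=[21,56,1] → █
    (8,4)@(17, 9): e=[3,60,15] → █
    (9,4)@(19, 9): e=[-15,64,29] → ·
    (5,5)@(11, 11): e=[33,36,9] → █
    (6,5)@(13, 11): e=[15,40,23] → █
    (7,5)@(15, 11): e=[-3,44,37] → ·
    (8,5)@(17, 11): e=[-21,48,51] → ·
    (2,6)@(5, 13): e=[63,12,3] → █
    (3,6)@(7, 13): e=[45,16,17] → █
    (4,6)@(9, 13): e=[27,20,31] → █
    (6,6)@(13, 13): e=[-9,28,59] → ·
    (2,7)@(5, 15): e=[39,0,39] → █  [on edge]
    (5,8)@(11, 17): e=[-39,0,117] → ·  [on edge]
  covered (11 px):
    · · · · · · · · · · ·
    · · · · · · · · · · ·
    · · · · · · · · · · ·
    · · · · · · · · · · ·
    · · · · · · · █ █ · ·
    · · · · · █ █ · · · ·
    · · █ █ █ █ · · · · ·
    · · █ █ █ · · · · · ·
    · · · · · · · · · · ·
T2:
  2·area = 18
  edge (14, 14)→(18, 4): d=(4,-10) top-left  bias=+0
  edge (18, 4)→(19, 6): d=(1,2) right/bottom  bias=-1
  edge (19, 6)→(14, 14): d=(-5,8) right/bottom  bias=-1
    (8,3)@(17, 7): e=[2,5,11] → █
    (9,3)@(19, 7): e=[22,1,-5] → ·
    (8,4)@(17, 9): e=[10,7,1] → █
    (9,4)@(19, 9): e=[30,3,-15] → ·
    (8,5)@(17, 11): e=[18,9,-9] → ·
  covered (2 px):
    · · · · · · · · · · ·
    · · · · · · · · · · ·
    · · · · · · · · · · ·
    · · · · · · · · █ · ·
    · · · · · · · · █ · ·
    · · · · · · · · · · ·
    · · · · · · · · · · ·
    · · · · · · · · · · ·
    · · · · · · · · · · ·
T3:
  2·area = 140
  edge (14, 8)→(1, 2): d=(-13,-6) top-left  bias=+0
  edge (1, 2)→(20, 0): d=(19,-2) top-left  bias=+0
  edge (20, 0)→(14, 8): d=(-6,8) right/bottom  bias=-1
    (5,0)@(11, 1): e=[73,1,66] → █
    (6,0)@(13, 1): e=[85,5,50] → █
    (7,0)@(15, 1): e=[97,9,34] → █
    (8,0)@(17, 1): e=[109,13,18] → █
    (9,0)@(19, 1): e=[121,17,2] → █
    (10,0)@(21, 1): e=[133,21,-14] → ·
    (2,1)@(5, 3): e=[11,27,102] → █
    (3,1)@(7, 3): e=[23,31,86] → █
    (4,1)@(9, 3): e=[35,35,70] → █
    (9,1)@(19, 3): e=[95,55,-10] → ·
    (2,2)@(5, 5): e=[-15,65,90] → ·
    (3,2)@(7, 5): e=[-3,69,74] → ·
  covered (17 px):
    · · · · · █ █ █ █ █ ·
    · · █ █ █ █ █ █ █ · ·
    · · · · █ █ █ █ · · ·
    · · · · · · █ · · · ·
    · · · · · · · · · · ·
    · · · · · · · · · · ·
    · · · · · · · · · · ·
    · · · · · · · · · · ·
    · · · · · · · · · · ·

Final: [16,12,22]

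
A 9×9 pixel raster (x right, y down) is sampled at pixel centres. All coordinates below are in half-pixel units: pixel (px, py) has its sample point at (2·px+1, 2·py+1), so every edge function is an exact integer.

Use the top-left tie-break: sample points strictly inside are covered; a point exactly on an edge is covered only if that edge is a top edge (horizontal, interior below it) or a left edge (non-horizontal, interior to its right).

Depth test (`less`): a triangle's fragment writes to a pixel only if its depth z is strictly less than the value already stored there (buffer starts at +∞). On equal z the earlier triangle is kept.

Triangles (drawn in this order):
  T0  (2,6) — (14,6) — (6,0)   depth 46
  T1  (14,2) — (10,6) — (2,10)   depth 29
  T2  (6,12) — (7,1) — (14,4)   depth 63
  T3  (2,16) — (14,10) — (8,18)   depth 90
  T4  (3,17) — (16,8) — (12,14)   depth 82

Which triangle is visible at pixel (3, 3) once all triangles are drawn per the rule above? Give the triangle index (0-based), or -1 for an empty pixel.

T0:
  2·area = 72  (B↔C swapped to make it positive)
  edge (2, 6)→(6, 0): d=(4,-6) top-left  bias=+0
  edge (6, 0)→(14, 6): d=(8,6) right/bottom  bias=-1
  edge (14, 6)→(2, 6): d=(-12,0) right/bottom  bias=-1
    (3,0)@(7, 1): e=[10,2,60] → #
    (4,0)@(9, 1): e=[22,-10,60] → ·
    (2,1)@(5, 3): e=[6,30,36] → #
    (4,1)@(9, 3): e=[30,6,36] → #
    (5,1)@(11, 3): e=[42,-6,36] → ·
    (1,2)@(3, 5): e=[2,58,12] → #
    (5,2)@(11, 5): e=[50,10,12] → #
    (6,2)@(13, 5): e=[62,-2,12] → ·
    (1,3)@(3, 7): e=[10,74,-12] → ·
    (2,3)@(5, 7): e=[22,62,-12] → ·
    (3,3)@(7, 7): e=[34,50,-12] → ·
    (4,3)@(9, 7): e=[46,38,-12] → ·
  covered (9 px):
    · · · # · · · · ·
    · · # # # · · · ·
    · # # # # # · · ·
    · · · · · · · · ·
    · · · · · · · · ·
    · · · · · · · · ·
    · · · · · · · · ·
    · · · · · · · · ·
    · · · · · · · · ·
T1:
  2·area = 16
  edge (14, 2)→(10, 6): d=(-4,4) right/bottom  bias=-1
  edge (10, 6)→(2, 10): d=(-8,4) right/bottom  bias=-1
  edge (2, 10)→(14, 2): d=(12,-8) top-left  bias=+0
    (7,0)@(15, 1): e=[0,20,-4] → ·  [on edge]
    (6,1)@(13, 3): e=[0,12,4] → ·  [on edge]
    (5,2)@(11, 5): e=[0,4,12] → ·  [on edge]
    (3,3)@(7, 7): e=[8,4,4] → #
    (4,3)@(9, 7): e=[0,-4,20] → ·  [on edge]
    (3,4)@(7, 9): e=[0,-12,28] → ·  [on edge]
    (2,5)@(5, 11): e=[0,-20,36] → ·  [on edge]
    (1,6)@(3, 13): e=[0,-28,44] → ·  [on edge]
    (0,7)@(1, 15): e=[0,-36,52] → ·  [on edge]
  covered (1 px):
    · · · · · · · · ·
    · · · · · · · · ·
    · · · · · · · · ·
    · · · # · · · · ·
    · · · · · · · · ·
    · · · · · · · · ·
    · · · · · · · · ·
    · · · · · · · · ·
    · · · · · · · · ·
T2:
  2·area = 80
  edge (6, 12)→(7, 1): d=(1,-11) top-left  bias=+0
  edge (7, 1)→(14, 4): d=(7,3) right/bottom  bias=-1
  edge (14, 4)→(6, 12): d=(-8,8) right/bottom  bias=-1
    (3,0)@(7, 1): e=[0,0,80] → ·  [on edge]
    (8,0)@(17, 1): e=[110,-30,0] → ·  [on edge]
    (3,1)@(7, 3): e=[2,14,64] → #
    (4,1)@(9, 3): e=[24,8,48] → #
    (5,1)@(11, 3): e=[46,2,32] → #
    (6,1)@(13, 3): e=[68,-4,16] → ·
    (7,1)@(15, 3): e=[90,-10,0] → ·  [on edge]
    (3,2)@(7, 5): e=[4,28,48] → #
    (6,2)@(13, 5): e=[70,10,0] → ·  [on edge]
    (3,3)@(7, 7): e=[6,42,32] → #
    (5,3)@(11, 7): e=[50,30,0] → ·  [on edge]
    (3,4)@(7, 9): e=[8,56,16] → #
    (4,4)@(9, 9): e=[30,50,0] → ·  [on edge]
    (3,5)@(7, 11): e=[10,70,0] → ·  [on edge]
    (2,6)@(5, 13): e=[-10,90,0] → ·  [on edge]
    (1,7)@(3, 15): e=[-30,110,0] → ·  [on edge]
    (0,8)@(1, 17): e=[-50,130,0] → ·  [on edge]
  covered (9 px):
    · · · · · · · · ·
    · · · # # # · · ·
    · · · # # # · · ·
    · · · # # · · · ·
    · · · # · · · · ·
    · · · · · · · · ·
    · · · · · · · · ·
    · · · · · · · · ·
    · · · · · · · · ·
T3:
  2·area = 60
  edge (2, 16)→(14, 10): d=(12,-6) top-left  bias=+0
  edge (14, 10)→(8, 18): d=(-6,8) right/bottom  bias=-1
  edge (8, 18)→(2, 16): d=(-6,-2) top-left  bias=+0
    (6,5)@(13, 11): e=[6,2,52] → #
    (7,5)@(15, 11): e=[18,-14,56] → ·
    (4,6)@(9, 13): e=[6,22,32] → #
    (5,6)@(11, 13): e=[18,6,36] → #
    (6,6)@(13, 13): e=[30,-10,40] → ·
    (2,7)@(5, 15): e=[6,42,12] → #
    (3,7)@(7, 15): e=[18,26,16] → #
    (5,7)@(11, 15): e=[42,-6,24] → ·
    (2,8)@(5, 17): e=[30,30,0] → #  [on edge]
    (4,8)@(9, 17): e=[54,-2,8] → ·
  covered (8 px):
    · · · · · · · · ·
    · · · · · · · · ·
    · · · · · · · · ·
    · · · · · · · · ·
    · · · · · · · · ·
    · · · · · · # · ·
    · · · · # # · · ·
    · · # # # · · · ·
    · · # # · · · · ·
T4:
  2·area = 42
  edge (3, 17)→(16, 8): d=(13,-9) top-left  bias=+0
  edge (16, 8)→(12, 14): d=(-4,6) right/bottom  bias=-1
  edge (12, 14)→(3, 17): d=(-9,3) right/bottom  bias=-1
    (7,4)@(15, 9): e=[4,2,36] → #
    (8,4)@(17, 9): e=[22,-10,30] → ·
    (6,5)@(13, 11): e=[12,6,24] → #
    (7,5)@(15, 11): e=[30,-6,18] → ·
    (4,6)@(9, 13): e=[2,22,18] → #
    (5,6)@(11, 13): e=[20,10,12] → #
    (6,6)@(13, 13): e=[38,-2,6] → ·
    (7,6)@(15, 13): e=[56,-14,0] → ·  [on edge]
    (3,7)@(7, 15): e=[10,26,6] → #
    (4,7)@(9, 15): e=[28,14,0] → ·  [on edge]
    (5,7)@(11, 15): e=[46,2,-6] → ·
    (1,8)@(3, 17): e=[0,42,0] → ·  [on edge]
  covered (5 px):
    · · · · · · · · ·
    · · · · · · · · ·
    · · · · · · · · ·
    · · · · · · · · ·
    · · · · · · · # ·
    · · · · · · # · ·
    · · · · # # · · ·
    · · · # · · · · ·
    · · · · · · · · ·

Z-buffer (winner per pixel, '.' = empty):
  . . . 0 . . . . .
  . . 0 0 0 2 . . .
  . 0 0 0 0 0 . . .
  . . . 1 2 . . . .
  . . . 2 . . . 4 .
  . . . . . . 4 . .
  . . . . 4 4 . . .
  . . 3 4 3 . . . .
  . . 3 3 . . . . .

Result: 1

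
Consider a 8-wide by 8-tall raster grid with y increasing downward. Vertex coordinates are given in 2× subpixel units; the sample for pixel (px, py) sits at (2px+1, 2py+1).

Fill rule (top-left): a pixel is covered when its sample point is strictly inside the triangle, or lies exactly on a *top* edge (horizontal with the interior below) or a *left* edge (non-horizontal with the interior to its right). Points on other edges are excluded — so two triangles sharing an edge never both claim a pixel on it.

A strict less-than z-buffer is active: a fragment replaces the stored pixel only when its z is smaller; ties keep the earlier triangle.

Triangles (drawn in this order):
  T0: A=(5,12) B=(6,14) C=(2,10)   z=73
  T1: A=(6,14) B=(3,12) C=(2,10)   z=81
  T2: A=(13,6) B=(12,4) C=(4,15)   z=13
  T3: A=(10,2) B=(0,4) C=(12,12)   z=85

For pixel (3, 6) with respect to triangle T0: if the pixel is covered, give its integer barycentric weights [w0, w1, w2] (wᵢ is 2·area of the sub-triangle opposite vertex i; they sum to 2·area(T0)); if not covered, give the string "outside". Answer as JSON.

T0:
  2·area = 4
  edge (5, 12)→(6, 14): d=(1,2) right/bottom  bias=-1
  edge (6, 14)→(2, 10): d=(-4,-4) top-left  bias=+0
  edge (2, 10)→(5, 12): d=(3,2) right/bottom  bias=-1
    (0,4)@(1, 9): e=[5,0,-1] → .  [on edge]
    (1,5)@(3, 11): e=[3,0,1] → X  [on edge]
    (2,5)@(5, 11): e=[-1,8,-3] → .
    (1,6)@(3, 13): e=[5,-8,7] → .
    (2,6)@(5, 13): e=[1,0,3] → X  [on edge]
    (3,6)@(7, 13): e=[-3,8,-1] → .
    (2,7)@(5, 15): e=[3,-8,9] → .
    (3,7)@(7, 15): e=[-1,0,5] → .  [on edge]
  covered (2 px):
    . . . . . . . .
    . . . . . . . .
    . . . . . . . .
    . . . . . . . .
    . . . . . . . .
    . X . . . . . .
    . . X . . . . .
    . . . . . . . .
T1:
  2·area = 4
  edge (6, 14)→(3, 12): d=(-3,-2) top-left  bias=+0
  edge (3, 12)→(2, 10): d=(-1,-2) top-left  bias=+0
  edge (2, 10)→(6, 14): d=(4,4) right/bottom  bias=-1
    (0,4)@(1, 9): e=[5,-1,0] → .  [on edge]
    (1,5)@(3, 11): e=[3,1,0] → .  [on edge]
    (2,6)@(5, 13): e=[1,3,0] → .  [on edge]
    (3,7)@(7, 15): e=[-1,5,0] → .  [on edge]
  covered (0 px):
    . . . . . . . .
    . . . . . . . .
    . . . . . . . .
    . . . . . . . .
    . . . . . . . .
    . . . . . . . .
    . . . . . . . .
    . . . . . . . .
T2:
  2·area = 27  (B↔C swapped to make it positive)
  edge (13, 6)→(4, 15): d=(-9,9) right/bottom  bias=-1
  edge (4, 15)→(12, 4): d=(8,-11) top-left  bias=+0
  edge (12, 4)→(13, 6): d=(1,2) right/bottom  bias=-1
    (5,3)@(11, 7): e=[9,13,5] → X
    (6,3)@(13, 7): e=[-9,35,1] → .
    (4,4)@(9, 9): e=[9,7,11] → X
    (5,4)@(11, 9): e=[-9,29,7] → .
    (3,5)@(7, 11): e=[9,1,17] → X
    (4,5)@(9, 11): e=[-9,23,13] → .
    (3,6)@(7, 13): e=[-9,17,19] → .
  covered (3 px):
    . . . . . . . .
    . . . . . . . .
    . . . . . . . .
    . . . . . X . .
    . . . . X . . .
    . . . X . . . .
    . . . . . . . .
    . . . . . . . .
T3:
  2·area = 104  (B↔C swapped to make it positive)
  edge (10, 2)→(12, 12): d=(2,10) right/bottom  bias=-1
  edge (12, 12)→(0, 4): d=(-12,-8) top-left  bias=+0
  edge (0, 4)→(10, 2): d=(10,-2) top-left  bias=+0
    (7,0)@(15, 1): e=[-52,156,0] → .  [on edge]
    (2,1)@(5, 3): e=[52,52,0] → X  [on edge]
    (3,1)@(7, 3): e=[32,68,4] → X
    (4,1)@(9, 3): e=[12,84,8] → X
    (5,1)@(11, 3): e=[-8,100,12] → .
    (1,2)@(3, 5): e=[76,12,16] → X
    (5,2)@(11, 5): e=[-4,76,32] → .
    (1,3)@(3, 7): e=[80,-12,36] → .
    (2,3)@(5, 7): e=[60,4,40] → X
    (5,3)@(11, 7): e=[0,52,52] → .  [on edge]
    (2,4)@(5, 9): e=[64,-20,60] → .
    (3,4)@(7, 9): e=[44,-4,64] → .
  covered (13 px):
    . . . . . . . .
    . . X X X . . .
    . X X X X . . .
    . . X X X . . .
    . . . . X X . .
    . . . . . X . .
    . . . . . . . .
    . . . . . . . .

Result: "outside"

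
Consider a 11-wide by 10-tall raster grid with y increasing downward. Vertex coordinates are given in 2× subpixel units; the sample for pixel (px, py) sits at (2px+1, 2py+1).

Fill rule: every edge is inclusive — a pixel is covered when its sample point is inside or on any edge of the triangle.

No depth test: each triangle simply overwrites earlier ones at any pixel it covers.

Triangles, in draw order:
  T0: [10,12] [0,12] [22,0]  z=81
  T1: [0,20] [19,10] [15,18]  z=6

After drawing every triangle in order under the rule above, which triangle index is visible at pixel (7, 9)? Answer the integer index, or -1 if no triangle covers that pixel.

T0:
  2·area = 120
  edge (10, 12)→(0, 12): d=(-10,0) inclusive
  edge (0, 12)→(22, 0): d=(22,-12) inclusive
  edge (22, 0)→(10, 12): d=(-12,12) inclusive
    (10,0)@(21, 1): e=[110,10,0] → █  [on edge]
    (8,1)@(17, 3): e=[90,6,24] → █
    (9,1)@(19, 3): e=[90,30,0] → █  [on edge]
    (10,1)@(21, 3): e=[90,54,-24] → ·
    (6,2)@(13, 5): e=[70,2,48] → █
    (7,2)@(15, 5): e=[70,26,24] → █
    (8,2)@(17, 5): e=[70,50,0] → █  [on edge]
    (9,2)@(19, 5): e=[70,74,-24] → ·
    (5,3)@(11, 7): e=[50,22,48] → █
    (7,3)@(15, 7): e=[50,70,0] → █  [on edge]
    (8,3)@(17, 7): e=[50,94,-24] → ·
    (3,4)@(7, 9): e=[30,18,72] → █
    (6,4)@(13, 9): e=[30,90,0] → █  [on edge]
    (5,5)@(11, 11): e=[10,110,0] → █  [on edge]
    (4,6)@(9, 13): e=[-10,130,0] → ·  [on edge]
    (3,7)@(7, 15): e=[-30,150,0] → ·  [on edge]
    (2,8)@(5, 17): e=[-50,170,0] → ·  [on edge]
    (1,9)@(3, 19): e=[-70,190,0] → ·  [on edge]
  covered (18 px):
    · · · · · · · · · · █
    · · · · · · · · █ █ ·
    · · · · · · █ █ █ · ·
    · · · · · █ █ █ · · ·
    · · · █ █ █ █ · · · ·
    · █ █ █ █ █ · · · · ·
    · · · · · · · · · · ·
    · · · · · · · · · · ·
    · · · · · · · · · · ·
    · · · · · · · · · · ·
T1:
  2·area = 112
  edge (0, 20)→(19, 10): d=(19,-10) inclusive
  edge (19, 10)→(15, 18): d=(-4,8) inclusive
  edge (15, 18)→(0, 20): d=(-15,2) inclusive
    (7,6)@(15, 13): e=[17,20,75] → █
    (8,6)@(17, 13): e=[37,4,71] → █
    (9,6)@(19, 13): e=[57,-12,67] → ·
    (5,7)@(11, 15): e=[15,44,53] → █
    (6,7)@(13, 15): e=[35,28,49] → █
    (8,7)@(17, 15): e=[75,-4,41] → ·
    (3,8)@(7, 17): e=[13,68,31] → █
    (4,8)@(9, 17): e=[33,52,27] → █
    (8,8)@(17, 17): e=[113,-12,11] → ·
    (1,9)@(3, 19): e=[11,92,9] → █
    (2,9)@(5, 19): e=[31,76,5] → █
    (4,9)@(9, 19): e=[71,44,-3] → ·
  covered (13 px):
    · · · · · · · · · · ·
    · · · · · · · · · · ·
    · · · · · · · · · · ·
    · · · · · · · · · · ·
    · · · · · · · · · · ·
    · · · · · · · · · · ·
    · · · · · · · █ █ · ·
    · · · · · █ █ █ · · ·
    · · · █ █ █ █ █ · · ·
    · █ █ █ · · · · · · ·

Z-buffer (winner per pixel, '.' = empty):
  . . . . . . . . . . 0
  . . . . . . . . 0 0 .
  . . . . . . 0 0 0 . .
  . . . . . 0 0 0 . . .
  . . . 0 0 0 0 . . . .
  . 0 0 0 0 0 . . . . .
  . . . . . . . 1 1 . .
  . . . . . 1 1 1 . . .
  . . . 1 1 1 1 1 . . .
  . 1 1 1 . . . . . . .

Final: -1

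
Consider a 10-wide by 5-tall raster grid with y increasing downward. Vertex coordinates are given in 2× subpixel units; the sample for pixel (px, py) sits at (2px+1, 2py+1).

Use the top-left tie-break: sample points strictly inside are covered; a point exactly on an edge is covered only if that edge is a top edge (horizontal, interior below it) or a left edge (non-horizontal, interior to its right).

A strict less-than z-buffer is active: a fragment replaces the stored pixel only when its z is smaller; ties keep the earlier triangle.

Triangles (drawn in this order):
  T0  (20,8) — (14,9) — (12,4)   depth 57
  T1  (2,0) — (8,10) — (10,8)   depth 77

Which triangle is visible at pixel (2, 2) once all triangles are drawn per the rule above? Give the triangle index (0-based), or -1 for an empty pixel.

T0:
  2·area = 32
  edge (20, 8)→(14, 9): d=(-6,1) right/bottom  bias=-1
  edge (14, 9)→(12, 4): d=(-2,-5) top-left  bias=+0
  edge (12, 4)→(20, 8): d=(8,4) right/bottom  bias=-1
    (6,2)@(13, 5): e=[25,3,4] → #
    (7,2)@(15, 5): e=[23,13,-4] → ·
    (6,3)@(13, 7): e=[13,-1,20] → ·
    (7,3)@(15, 7): e=[11,9,12] → #
    (8,3)@(17, 7): e=[9,19,4] → #
    (9,3)@(19, 7): e=[7,29,-4] → ·
    (7,4)@(15, 9): e=[-1,5,28] → ·
    (8,4)@(17, 9): e=[-3,15,20] → ·
  covered (3 px):
    · · · · · · · · · ·
    · · · · · · · · · ·
    · · · · · · # · · ·
    · · · · · · · # # ·
    · · · · · · · · · ·
T1:
  2·area = 32  (B↔C swapped to make it positive)
  edge (2, 0)→(10, 8): d=(8,8) right/bottom  bias=-1
  edge (10, 8)→(8, 10): d=(-2,2) right/bottom  bias=-1
  edge (8, 10)→(2, 0): d=(-6,-10) top-left  bias=+0
    (1,0)@(3, 1): e=[0,28,4] → ·  [on edge]
    (8,0)@(17, 1): e=[-112,0,144] → ·  [on edge]
    (2,1)@(5, 3): e=[0,20,12] → ·  [on edge]
    (7,1)@(15, 3): e=[-80,0,112] → ·  [on edge]
    (2,2)@(5, 5): e=[16,16,0] → #  [on edge]
    (3,2)@(7, 5): e=[0,12,20] → ·  [on edge]
    (6,2)@(13, 5): e=[-48,0,80] → ·  [on edge]
    (2,3)@(5, 7): e=[32,12,-12] → ·
    (3,3)@(7, 7): e=[16,8,8] → #
    (4,3)@(9, 7): e=[0,4,28] → ·  [on edge]
    (5,3)@(11, 7): e=[-16,0,48] → ·  [on edge]
    (3,4)@(7, 9): e=[32,4,-4] → ·
    (4,4)@(9, 9): e=[16,0,16] → ·  [on edge]
    (5,4)@(11, 9): e=[0,-4,36] → ·  [on edge]
  covered (2 px):
    · · · · · · · · · ·
    · · · · · · · · · ·
    · · # · · · · · · ·
    · · · # · · · · · ·
    · · · · · · · · · ·

Z-buffer (winner per pixel, '.' = empty):
  . . . . . . . . . .
  . . . . . . . . . .
  . . 1 . . . 0 . . .
  . . . 1 . . . 0 0 .
  . . . . . . . . . .

Result: 1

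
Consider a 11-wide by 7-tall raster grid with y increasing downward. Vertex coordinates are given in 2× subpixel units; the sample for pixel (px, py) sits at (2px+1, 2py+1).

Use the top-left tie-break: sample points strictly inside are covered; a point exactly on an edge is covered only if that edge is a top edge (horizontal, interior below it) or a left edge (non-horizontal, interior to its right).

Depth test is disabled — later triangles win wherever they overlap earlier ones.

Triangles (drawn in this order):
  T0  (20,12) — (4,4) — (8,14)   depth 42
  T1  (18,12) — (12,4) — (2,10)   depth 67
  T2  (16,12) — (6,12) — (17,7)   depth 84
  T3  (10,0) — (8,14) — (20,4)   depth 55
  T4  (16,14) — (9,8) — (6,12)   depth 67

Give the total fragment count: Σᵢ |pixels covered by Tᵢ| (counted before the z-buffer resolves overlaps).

T0:
  2·area = 128  (B↔C swapped to make it positive)
  edge (20, 12)→(8, 14): d=(-12,2) right/bottom  bias=-1
  edge (8, 14)→(4, 4): d=(-4,-10) top-left  bias=+0
  edge (4, 4)→(20, 12): d=(16,8) right/bottom  bias=-1
    (2,2)@(5, 5): e=[114,6,8] → █
    (3,2)@(7, 5): e=[110,26,-8] → ·
    (2,3)@(5, 7): e=[90,-2,40] → ·
    (3,3)@(7, 7): e=[86,18,24] → █
    (4,3)@(9, 7): e=[82,38,8] → █
    (5,3)@(11, 7): e=[78,58,-8] → ·
    (3,4)@(7, 9): e=[62,10,56] → █
    (5,4)@(11, 9): e=[54,50,24] → █
    (6,4)@(13, 9): e=[50,70,8] → █
    (7,4)@(15, 9): e=[46,90,-8] → ·
    (3,5)@(7, 11): e=[38,2,88] → █
    (7,5)@(15, 11): e=[22,82,24] → █
  covered (16 px):
    · · · · · · · · · · ·
    · · · · · · · · · · ·
    · · █ · · · · · · · ·
    · · · █ █ · · · · · ·
    · · · █ █ █ █ · · · ·
    · · · █ █ █ █ █ █ · ·
    · · · · █ █ █ · · · ·
T1:
  2·area = 116  (B↔C swapped to make it positive)
  edge (18, 12)→(2, 10): d=(-16,-2) top-left  bias=+0
  edge (2, 10)→(12, 4): d=(10,-6) top-left  bias=+0
  edge (12, 4)→(18, 12): d=(6,8) right/bottom  bias=-1
    (8,0)@(17, 1): e=[174,0,-58] → ·  [on edge]
    (5,2)@(11, 5): e=[98,4,14] → █
    (6,2)@(13, 5): e=[102,16,-2] → ·
    (3,3)@(7, 7): e=[58,0,58] → █  [on edge]
    (4,3)@(9, 7): e=[62,12,42] → █
    (6,3)@(13, 7): e=[70,36,10] → █
    (7,3)@(15, 7): e=[74,48,-6] → ·
    (2,4)@(5, 9): e=[22,8,86] → █
    (7,4)@(15, 9): e=[42,68,6] → █
    (8,4)@(17, 9): e=[46,80,-10] → ·
    (2,5)@(5, 11): e=[-10,28,98] → ·
    (3,5)@(7, 11): e=[-6,40,82] → ·
  covered (15 px):
    · · · · · · · · · · ·
    · · · · · · · · · · ·
    · · · · · █ · · · · ·
    · · · █ █ █ █ · · · ·
    · · █ █ █ █ █ █ · · ·
    · · · · · █ █ █ █ · ·
    · · · · · · · · · · ·
T2:
  2·area = 50
  edge (16, 12)→(6, 12): d=(-10,0) right/bottom  bias=-1
  edge (6, 12)→(17, 7): d=(11,-5) top-left  bias=+0
  edge (17, 7)→(16, 12): d=(-1,5) right/bottom  bias=-1
    (8,3)@(17, 7): e=[50,0,0] → ·  [on edge]
    (6,4)@(13, 9): e=[30,2,18] → █
    (7,4)@(15, 9): e=[30,12,8] → █
    (8,4)@(17, 9): e=[30,22,-2] → ·
    (4,5)@(9, 11): e=[10,4,36] → █
    (5,5)@(11, 11): e=[10,14,26] → █
    (8,5)@(17, 11): e=[10,44,-4] → ·
    (4,6)@(9, 13): e=[-10,26,34] → ·
    (5,6)@(11, 13): e=[-10,36,24] → ·
    (6,6)@(13, 13): e=[-10,46,14] → ·
    (7,6)@(15, 13): e=[-10,56,4] → ·
  covered (6 px):
    · · · · · · · · · · ·
    · · · · · · · · · · ·
    · · · · · · · · · · ·
    · · · · · · · · · · ·
    · · · · · · █ █ · · ·
    · · · · █ █ █ █ · · ·
    · · · · · · · · · · ·
T3:
  2·area = 148  (B↔C swapped to make it positive)
  edge (10, 0)→(20, 4): d=(10,4) right/bottom  bias=-1
  edge (20, 4)→(8, 14): d=(-12,10) right/bottom  bias=-1
  edge (8, 14)→(10, 0): d=(2,-14) top-left  bias=+0
    (5,0)@(11, 1): e=[6,126,16] → █
    (6,0)@(13, 1): e=[-2,106,44] → ·
    (5,1)@(11, 3): e=[26,102,20] → █
    (6,1)@(13, 3): e=[18,82,48] → █
    (7,1)@(15, 3): e=[10,62,76] → █
    (8,1)@(17, 3): e=[2,42,104] → █
    (9,1)@(19, 3): e=[-6,22,132] → ·
    (5,2)@(11, 5): e=[46,78,24] → █
    (9,2)@(19, 5): e=[14,-2,136] → ·
    (4,3)@(9, 7): e=[74,74,0] → █  [on edge]
    (8,3)@(17, 7): e=[42,-6,112] → ·
    (4,4)@(9, 9): e=[94,50,4] → █
  covered (19 px):
    · · · · · █ · · · · ·
    · · · · · █ █ █ █ · ·
    · · · · · █ █ █ █ · ·
    · · · · █ █ █ █ · · ·
    · · · · █ █ █ · · · ·
    · · · · █ █ · · · · ·
    · · · · █ · · · · · ·
T4:
  2·area = 46  (B↔C swapped to make it positive)
  edge (16, 14)→(6, 12): d=(-10,-2) top-left  bias=+0
  edge (6, 12)→(9, 8): d=(3,-4) top-left  bias=+0
  edge (9, 8)→(16, 14): d=(7,6) right/bottom  bias=-1
    (4,4)@(9, 9): e=[36,3,7] → █
    (5,4)@(11, 9): e=[40,11,-5] → ·
    (0,5)@(1, 11): e=[0,-23,69] → ·  [on edge]
    (3,5)@(7, 11): e=[12,1,33] → █
    (5,5)@(11, 11): e=[20,17,9] → █
    (6,5)@(13, 11): e=[24,25,-3] → ·
    (3,6)@(7, 13): e=[-8,7,47] → ·
    (4,6)@(9, 13): e=[-4,15,35] → ·
    (5,6)@(11, 13): e=[0,23,23] → █  [on edge]
    (6,6)@(13, 13): e=[4,31,11] → █
    (7,6)@(15, 13): e=[8,39,-1] → ·
  covered (6 px):
    · · · · · · · · · · ·
    · · · · · · · · · · ·
    · · · · · · · · · · ·
    · · · · · · · · · · ·
    · · · · █ · · · · · ·
    · · · █ █ █ · · · · ·
    · · · · · █ █ · · · ·

Result: 62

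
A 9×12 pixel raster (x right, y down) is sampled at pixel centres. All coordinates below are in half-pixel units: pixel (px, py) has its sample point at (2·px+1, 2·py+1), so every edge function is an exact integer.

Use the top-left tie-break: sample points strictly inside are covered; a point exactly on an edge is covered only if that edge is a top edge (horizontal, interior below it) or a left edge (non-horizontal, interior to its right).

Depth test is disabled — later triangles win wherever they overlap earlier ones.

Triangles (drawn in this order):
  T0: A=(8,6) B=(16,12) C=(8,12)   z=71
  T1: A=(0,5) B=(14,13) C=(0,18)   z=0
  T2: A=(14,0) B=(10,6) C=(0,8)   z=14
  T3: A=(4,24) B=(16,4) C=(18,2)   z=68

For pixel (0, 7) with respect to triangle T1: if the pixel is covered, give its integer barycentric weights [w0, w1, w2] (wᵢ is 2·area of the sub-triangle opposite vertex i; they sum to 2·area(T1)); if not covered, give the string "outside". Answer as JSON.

T0:
  2·area = 48
  edge (8, 6)→(16, 12): d=(8,6) right/bottom  bias=-1
  edge (16, 12)→(8, 12): d=(-8,0) right/bottom  bias=-1
  edge (8, 12)→(8, 6): d=(0,-6) top-left  bias=+0
    (4,3)@(9, 7): e=[2,40,6] → #
    (5,3)@(11, 7): e=[-10,40,18] → ·
    (4,4)@(9, 9): e=[18,24,6] → #
    (5,4)@(11, 9): e=[6,24,18] → #
    (6,4)@(13, 9): e=[-6,24,30] → ·
    (4,5)@(9, 11): e=[34,8,6] → #
    (6,5)@(13, 11): e=[10,8,30] → #
    (7,5)@(15, 11): e=[-2,8,42] → ·
    (4,6)@(9, 13): e=[50,-8,6] → ·
    (5,6)@(11, 13): e=[38,-8,18] → ·
    (6,6)@(13, 13): e=[26,-8,30] → ·
  covered (6 px):
    · · · · · · · · ·
    · · · · · · · · ·
    · · · · · · · · ·
    · · · · # · · · ·
    · · · · # # · · ·
    · · · · # # # · ·
    · · · · · · · · ·
    · · · · · · · · ·
    · · · · · · · · ·
    · · · · · · · · ·
    · · · · · · · · ·
    · · · · · · · · ·
T1:
  2·area = 182
  edge (0, 5)→(14, 13): d=(14,8) right/bottom  bias=-1
  edge (14, 13)→(0, 18): d=(-14,5) right/bottom  bias=-1
  edge (0, 18)→(0, 5): d=(0,-13) top-left  bias=+0
    (0,3)@(1, 7): e=[20,149,13] → #
    (1,3)@(3, 7): e=[4,139,39] → #
    (2,3)@(5, 7): e=[-12,129,65] → ·
    (0,4)@(1, 9): e=[48,121,13] → #
    (2,4)@(5, 9): e=[16,101,65] → #
    (3,4)@(7, 9): e=[0,91,91] → ·  [on edge]
    (0,5)@(1, 11): e=[76,93,13] → #
    (3,5)@(7, 11): e=[28,63,91] → #
    (4,5)@(9, 11): e=[12,53,117] → #
    (5,5)@(11, 11): e=[-4,43,143] → ·
    (0,6)@(1, 13): e=[104,65,13] → #
    (5,6)@(11, 13): e=[24,15,143] → #
  covered (22 px):
    · · · · · · · · ·
    · · · · · · · · ·
    · · · · · · · · ·
    # # · · · · · · ·
    # # # · · · · · ·
    # # # # # · · · ·
    # # # # # # # · ·
    # # # # · · · · ·
    # · · · · · · · ·
    · · · · · · · · ·
    · · · · · · · · ·
    · · · · · · · · ·
T2:
  2·area = 52
  edge (14, 0)→(10, 6): d=(-4,6) right/bottom  bias=-1
  edge (10, 6)→(0, 8): d=(-10,2) right/bottom  bias=-1
  edge (0, 8)→(14, 0): d=(14,-8) top-left  bias=+0
    (6,0)@(13, 1): e=[2,44,6] → #
    (7,0)@(15, 1): e=[-10,40,22] → ·
    (4,1)@(9, 3): e=[18,32,2] → #
    (5,1)@(11, 3): e=[6,28,18] → #
    (6,1)@(13, 3): e=[-6,24,34] → ·
    (3,2)@(7, 5): e=[22,16,14] → #
    (5,2)@(11, 5): e=[-2,8,46] → ·
    (7,2)@(15, 5): e=[-26,0,78] → ·  [on edge]
    (1,3)@(3, 7): e=[38,4,10] → #
    (2,3)@(5, 7): e=[26,0,26] → ·  [on edge]
    (3,3)@(7, 7): e=[14,-4,42] → ·
    (4,3)@(9, 7): e=[2,-8,58] → ·
  covered (6 px):
    · · · · · · # · ·
    · · · · # # · · ·
    · · · # # · · · ·
    · # · · · · · · ·
    · · · · · · · · ·
    · · · · · · · · ·
    · · · · · · · · ·
    · · · · · · · · ·
    · · · · · · · · ·
    · · · · · · · · ·
    · · · · · · · · ·
    · · · · · · · · ·
T3:
  2·area = 16
  edge (4, 24)→(16, 4): d=(12,-20) top-left  bias=+0
  edge (16, 4)→(18, 2): d=(2,-2) top-left  bias=+0
  edge (18, 2)→(4, 24): d=(-14,22) right/bottom  bias=-1
    (8,1)@(17, 3): e=[8,0,8] → #  [on edge]
    (7,2)@(15, 5): e=[-8,0,24] → ·  [on edge]
    (8,2)@(17, 5): e=[32,4,-20] → ·
    (6,3)@(13, 7): e=[-24,0,40] → ·  [on edge]
    (5,4)@(11, 9): e=[-40,0,56] → ·  [on edge]
    (6,4)@(13, 9): e=[0,4,12] → #  [on edge]
    (7,4)@(15, 9): e=[40,8,-32] → ·
    (4,5)@(9, 11): e=[-56,0,72] → ·  [on edge]
    (6,5)@(13, 11): e=[24,8,-16] → ·
    (3,6)@(7, 13): e=[-72,0,88] → ·  [on edge]
    (5,6)@(11, 13): e=[8,8,0] → ·  [on edge]
    (2,7)@(5, 15): e=[-88,0,104] → ·  [on edge]
    (1,8)@(3, 17): e=[-104,0,120] → ·  [on edge]
    (0,9)@(1, 19): e=[-120,0,136] → ·  [on edge]
    (3,9)@(7, 19): e=[0,12,4] → #  [on edge]
  covered (3 px):
    · · · · · · · · ·
    · · · · · · · · #
    · · · · · · · · ·
    · · · · · · · · ·
    · · · · · · # · ·
    · · · · · · · · ·
    · · · · · · · · ·
    · · · · · · · · ·
    · · · · · · · · ·
    · · · # · · · · ·
    · · · · · · · · ·
    · · · · · · · · ·

Result: [37,13,132]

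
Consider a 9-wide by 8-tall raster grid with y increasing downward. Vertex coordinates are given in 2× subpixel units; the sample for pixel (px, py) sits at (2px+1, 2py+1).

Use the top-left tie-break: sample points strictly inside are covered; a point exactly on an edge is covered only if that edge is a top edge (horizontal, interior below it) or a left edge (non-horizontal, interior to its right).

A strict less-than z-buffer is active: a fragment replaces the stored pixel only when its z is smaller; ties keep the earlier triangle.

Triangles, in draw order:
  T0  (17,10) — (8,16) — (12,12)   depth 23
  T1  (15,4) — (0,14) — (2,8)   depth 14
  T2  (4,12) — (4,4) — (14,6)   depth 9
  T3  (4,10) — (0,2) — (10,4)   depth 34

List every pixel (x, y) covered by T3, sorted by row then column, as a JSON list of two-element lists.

T0:
  2·area = 12
  edge (17, 10)→(8, 16): d=(-9,6) right/bottom  bias=-1
  edge (8, 16)→(12, 12): d=(4,-4) top-left  bias=+0
  edge (12, 12)→(17, 10): d=(5,-2) top-left  bias=+0
    (8,3)@(17, 7): e=[27,0,-15] → ·  [on edge]
    (7,4)@(15, 9): e=[21,0,-9] → ·  [on edge]
    (6,5)@(13, 11): e=[15,0,-3] → ·  [on edge]
    (7,5)@(15, 11): e=[3,8,1] → #
    (8,5)@(17, 11): e=[-9,16,5] → ·
    (5,6)@(11, 13): e=[9,0,3] → #  [on edge]
    (6,6)@(13, 13): e=[-3,8,7] → ·
    (7,6)@(15, 13): e=[-15,16,11] → ·
    (4,7)@(9, 15): e=[3,0,9] → #  [on edge]
    (5,7)@(11, 15): e=[-9,8,13] → ·
  covered (3 px):
    · · · · · · · · ·
    · · · · · · · · ·
    · · · · · · · · ·
    · · · · · · · · ·
    · · · · · · · · ·
    · · · · · · · # ·
    · · · · · # · · ·
    · · · · # · · · ·
T1:
  2·area = 70
  edge (15, 4)→(0, 14): d=(-15,10) right/bottom  bias=-1
  edge (0, 14)→(2, 8): d=(2,-6) top-left  bias=+0
  edge (2, 8)→(15, 4): d=(13,-4) top-left  bias=+0
    (1,2)@(3, 5): e=[105,0,-35] → ·  [on edge]
    (6,2)@(13, 5): e=[5,60,5] → #
    (7,2)@(15, 5): e=[-15,72,13] → ·
    (3,3)@(7, 7): e=[35,28,7] → #
    (4,3)@(9, 7): e=[15,40,15] → #
    (5,3)@(11, 7): e=[-5,52,23] → ·
    (6,3)@(13, 7): e=[-25,64,31] → ·
    (1,4)@(3, 9): e=[45,8,17] → #
    (2,4)@(5, 9): e=[25,20,25] → #
    (4,4)@(9, 9): e=[-15,44,41] → ·
    (0,5)@(1, 11): e=[35,0,35] → #  [on edge]
    (2,5)@(5, 11): e=[-5,24,51] → ·
  covered (9 px):
    · · · · · · · · ·
    · · · · · · · · ·
    · · · · · · # · ·
    · · · # # · · · ·
    · # # # · · · · ·
    # # · · · · · · ·
    # · · · · · · · ·
    · · · · · · · · ·
T2:
  2·area = 80
  edge (4, 12)→(4, 4): d=(0,-8) top-left  bias=+0
  edge (4, 4)→(14, 6): d=(10,2) right/bottom  bias=-1
  edge (14, 6)→(4, 12): d=(-10,6) right/bottom  bias=-1
    (2,2)@(5, 5): e=[8,8,64] → #
    (3,2)@(7, 5): e=[24,4,52] → #
    (4,2)@(9, 5): e=[40,0,40] → ·  [on edge]
    (2,3)@(5, 7): e=[8,28,44] → #
    (4,3)@(9, 7): e=[40,20,20] → #
    (5,3)@(11, 7): e=[56,16,8] → #
    (6,3)@(13, 7): e=[72,12,-4] → ·
    (2,4)@(5, 9): e=[8,48,24] → #
    (4,4)@(9, 9): e=[40,40,0] → ·  [on edge]
    (5,4)@(11, 9): e=[56,36,-12] → ·
    (2,5)@(5, 11): e=[8,68,4] → #
    (3,5)@(7, 11): e=[24,64,-8] → ·
  covered (9 px):
    · · · · · · · · ·
    · · · · · · · · ·
    · · # # · · · · ·
    · · # # # # · · ·
    · · # # · · · · ·
    · · # · · · · · ·
    · · · · · · · · ·
    · · · · · · · · ·
T3:
  2·area = 72
  edge (4, 10)→(0, 2): d=(-4,-8) top-left  bias=+0
  edge (0, 2)→(10, 4): d=(10,2) right/bottom  bias=-1
  edge (10, 4)→(4, 10): d=(-6,6) right/bottom  bias=-1
    (6,0)@(13, 1): e=[108,-36,0] → ·  [on edge]
    (0,1)@(1, 3): e=[4,8,60] → #
    (1,1)@(3, 3): e=[20,4,48] → #
    (2,1)@(5, 3): e=[36,0,36] → ·  [on edge]
    (5,1)@(11, 3): e=[84,-12,0] → ·  [on edge]
    (0,2)@(1, 5): e=[-4,28,48] → ·
    (1,2)@(3, 5): e=[12,24,36] → #
    (2,2)@(5, 5): e=[28,20,24] → #
    (3,2)@(7, 5): e=[44,16,12] → #
    (4,2)@(9, 5): e=[60,12,0] → ·  [on edge]
    (7,2)@(15, 5): e=[108,0,-36] → ·  [on edge]
    (1,3)@(3, 7): e=[4,44,24] → #
    (3,3)@(7, 7): e=[36,36,0] → ·  [on edge]
    (2,4)@(5, 9): e=[12,60,0] → ·  [on edge]
    (1,5)@(3, 11): e=[-12,84,0] → ·  [on edge]
    (0,6)@(1, 13): e=[-36,108,0] → ·  [on edge]
  covered (7 px):
    · · · · · · · · ·
    # # · · · · · · ·
    · # # # · · · · ·
    · # # · · · · · ·
    · · · · · · · · ·
    · · · · · · · · ·
    · · · · · · · · ·
    · · · · · · · · ·

Result: [[0,1],[1,1],[1,2],[2,2],[3,2],[1,3],[2,3]]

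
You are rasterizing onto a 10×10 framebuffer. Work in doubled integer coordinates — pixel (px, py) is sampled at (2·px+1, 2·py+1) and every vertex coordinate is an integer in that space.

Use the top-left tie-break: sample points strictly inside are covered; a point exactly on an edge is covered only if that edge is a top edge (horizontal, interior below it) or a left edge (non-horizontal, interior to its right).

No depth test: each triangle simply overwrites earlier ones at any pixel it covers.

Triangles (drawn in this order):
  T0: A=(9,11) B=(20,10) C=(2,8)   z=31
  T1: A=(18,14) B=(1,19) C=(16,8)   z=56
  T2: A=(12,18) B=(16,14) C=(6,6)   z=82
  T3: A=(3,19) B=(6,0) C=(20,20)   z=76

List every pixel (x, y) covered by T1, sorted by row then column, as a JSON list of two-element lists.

T0:
  2·area = 40  (B↔C swapped to make it positive)
  edge (9, 11)→(2, 8): d=(-7,-3) top-left  bias=+0
  edge (2, 8)→(20, 10): d=(18,2) right/bottom  bias=-1
  edge (20, 10)→(9, 11): d=(-11,1) right/bottom  bias=-1
    (2,4)@(5, 9): e=[2,12,26] → █
    (3,4)@(7, 9): e=[8,8,24] → █
    (4,4)@(9, 9): e=[14,4,22] → █
    (5,4)@(11, 9): e=[20,0,20] → ·  [on edge]
    (2,5)@(5, 11): e=[-12,48,4] → ·
    (3,5)@(7, 11): e=[-6,44,2] → ·
    (4,5)@(9, 11): e=[0,40,0] → ·  [on edge]
  covered (3 px):
    · · · · · · · · · ·
    · · · · · · · · · ·
    · · · · · · · · · ·
    · · · · · · · · · ·
    · · █ █ █ · · · · ·
    · · · · · · · · · ·
    · · · · · · · · · ·
    · · · · · · · · · ·
    · · · · · · · · · ·
    · · · · · · · · · ·
T1:
  2·area = 112
  edge (18, 14)→(1, 19): d=(-17,5) right/bottom  bias=-1
  edge (1, 19)→(16, 8): d=(15,-11) top-left  bias=+0
  edge (16, 8)→(18, 14): d=(2,6) right/bottom  bias=-1
    (7,2)@(15, 5): e=[168,-56,0] → ·  [on edge]
    (7,4)@(15, 9): e=[100,4,8] → █
    (8,4)@(17, 9): e=[90,26,-4] → ·
    (6,5)@(13, 11): e=[76,12,24] → █
    (8,5)@(17, 11): e=[56,56,0] → ·  [on edge]
    (5,6)@(11, 13): e=[52,20,40] → █
    (8,6)@(17, 13): e=[22,86,4] → █
    (9,6)@(19, 13): e=[12,108,-8] → ·
    (3,7)@(7, 15): e=[38,6,68] → █
    (4,7)@(9, 15): e=[28,28,56] → █
    (7,7)@(15, 15): e=[-2,94,20] → ·
    (8,7)@(17, 15): e=[-12,116,8] → ·
    (9,8)@(19, 17): e=[-56,168,0] → ·  [on edge]
    (0,9)@(1, 19): e=[0,0,112] → ·  [on edge]
  covered (13 px):
    · · · · · · · · · ·
    · · · · · · · · · ·
    · · · · · · · · · ·
    · · · · · · · · · ·
    · · · · · · · █ · ·
    · · · · · · █ █ · ·
    · · · · · █ █ █ █ ·
    · · · █ █ █ █ · · ·
    · · █ █ · · · · · ·
    · · · · · · · · · ·
T2:
  2·area = 72  (B↔C swapped to make it positive)
  edge (12, 18)→(6, 6): d=(-6,-12) top-left  bias=+0
  edge (6, 6)→(16, 14): d=(10,8) right/bottom  bias=-1
  edge (16, 14)→(12, 18): d=(-4,4) right/bottom  bias=-1
    (3,3)@(7, 7): e=[6,2,64] → █
    (4,3)@(9, 7): e=[30,-14,56] → ·
    (3,4)@(7, 9): e=[-6,22,56] → ·
    (4,4)@(9, 9): e=[18,6,48] → █
    (5,4)@(11, 9): e=[42,-10,40] → ·
    (4,5)@(9, 11): e=[6,26,40] → █
    (5,5)@(11, 11): e=[30,10,32] → █
    (6,5)@(13, 11): e=[54,-6,24] → ·
    (9,5)@(19, 11): e=[126,-54,0] → ·  [on edge]
    (4,6)@(9, 13): e=[-6,46,32] → ·
    (5,6)@(11, 13): e=[18,30,24] → █
    (6,6)@(13, 13): e=[42,14,16] → █
    (8,6)@(17, 13): e=[90,-18,0] → ·  [on edge]
    (7,7)@(15, 15): e=[54,18,0] → ·  [on edge]
    (6,8)@(13, 17): e=[18,54,0] → ·  [on edge]
    (5,9)@(11, 19): e=[-18,90,0] → ·  [on edge]
  covered (8 px):
    · · · · · · · · · ·
    · · · · · · · · · ·
    · · · · · · · · · ·
    · · · █ · · · · · ·
    · · · · █ · · · · ·
    · · · · █ █ · · · ·
    · · · · · █ █ · · ·
    · · · · · █ █ · · ·
    · · · · · · · · · ·
    · · · · · · · · · ·
T3:
  2·area = 326
  edge (3, 19)→(6, 0): d=(3,-19) top-left  bias=+0
  edge (6, 0)→(20, 20): d=(14,20) right/bottom  bias=-1
  edge (20, 20)→(3, 19): d=(-17,-1) top-left  bias=+0
    (3,1)@(7, 3): e=[28,22,276] → █
    (4,1)@(9, 3): e=[66,-18,278] → ·
    (3,2)@(7, 5): e=[34,50,242] → █
    (4,2)@(9, 5): e=[72,10,244] → █
    (5,2)@(11, 5): e=[110,-30,246] → ·
    (2,3)@(5, 7): e=[2,118,206] → █
    (5,3)@(11, 7): e=[116,-2,212] → ·
    (2,4)@(5, 9): e=[8,146,172] → █
    (5,4)@(11, 9): e=[122,26,178] → █
    (6,4)@(13, 9): e=[160,-14,180] → ·
    (2,5)@(5, 11): e=[14,174,138] → █
    (6,5)@(13, 11): e=[166,14,146] → █
    (1,9)@(3, 19): e=[0,326,0] → █  [on edge]
  covered (43 px):
    · · · · · · · · · ·
    · · · █ · · · · · ·
    · · · █ █ · · · · ·
    · · █ █ █ · · · · ·
    · · █ █ █ █ · · · ·
    · · █ █ █ █ █ · · ·
    · · █ █ █ █ █ █ · ·
    · · █ █ █ █ █ █ · ·
    · · █ █ █ █ █ █ █ ·
    · █ █ █ █ █ █ █ █ █

Result: [[7,4],[6,5],[7,5],[5,6],[6,6],[7,6],[8,6],[3,7],[4,7],[5,7],[6,7],[2,8],[3,8]]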